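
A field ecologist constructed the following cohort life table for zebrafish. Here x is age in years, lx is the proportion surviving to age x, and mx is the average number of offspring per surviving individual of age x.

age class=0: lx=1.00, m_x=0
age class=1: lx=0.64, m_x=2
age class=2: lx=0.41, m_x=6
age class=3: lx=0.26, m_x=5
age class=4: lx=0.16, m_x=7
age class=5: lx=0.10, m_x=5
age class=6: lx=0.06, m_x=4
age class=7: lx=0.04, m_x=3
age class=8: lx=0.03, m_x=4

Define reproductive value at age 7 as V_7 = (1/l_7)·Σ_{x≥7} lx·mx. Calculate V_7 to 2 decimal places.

6.00

lx·mx for x ≥ 7: 0.12, 0.12 → sum = 0.24
V_7 = 0.24 / l_7 = 0.24 / 0.04 = 6 → 6.00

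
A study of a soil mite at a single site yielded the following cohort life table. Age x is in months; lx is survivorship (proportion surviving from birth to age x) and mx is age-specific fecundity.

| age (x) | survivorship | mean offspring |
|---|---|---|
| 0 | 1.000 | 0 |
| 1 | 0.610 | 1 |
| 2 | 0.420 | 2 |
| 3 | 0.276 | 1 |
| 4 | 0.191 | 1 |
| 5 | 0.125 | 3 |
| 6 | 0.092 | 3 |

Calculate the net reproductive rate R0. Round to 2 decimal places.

lx·mx by age: 0, 0.61, 0.84, 0.276, 0.191, 0.375, 0.276
R0 = Σ lx·mx = 2.568 → 2.57

2.57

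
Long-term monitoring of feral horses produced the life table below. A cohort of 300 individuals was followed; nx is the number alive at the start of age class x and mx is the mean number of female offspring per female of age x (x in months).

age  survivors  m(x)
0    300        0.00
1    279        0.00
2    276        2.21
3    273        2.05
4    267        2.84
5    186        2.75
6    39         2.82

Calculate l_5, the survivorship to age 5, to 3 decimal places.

l_5 = n_5/n_0 = 186/300 = 0.62 → 0.620

0.620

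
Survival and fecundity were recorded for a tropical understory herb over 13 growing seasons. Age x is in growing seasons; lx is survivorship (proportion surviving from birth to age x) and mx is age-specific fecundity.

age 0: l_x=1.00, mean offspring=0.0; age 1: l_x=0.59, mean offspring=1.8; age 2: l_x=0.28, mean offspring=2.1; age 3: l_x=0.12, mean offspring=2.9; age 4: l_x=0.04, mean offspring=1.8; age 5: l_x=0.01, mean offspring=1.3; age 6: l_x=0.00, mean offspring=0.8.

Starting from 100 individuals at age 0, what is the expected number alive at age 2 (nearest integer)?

Expected survivors = N0 · l_2 = 100 × 0.28 = 28 → 28

28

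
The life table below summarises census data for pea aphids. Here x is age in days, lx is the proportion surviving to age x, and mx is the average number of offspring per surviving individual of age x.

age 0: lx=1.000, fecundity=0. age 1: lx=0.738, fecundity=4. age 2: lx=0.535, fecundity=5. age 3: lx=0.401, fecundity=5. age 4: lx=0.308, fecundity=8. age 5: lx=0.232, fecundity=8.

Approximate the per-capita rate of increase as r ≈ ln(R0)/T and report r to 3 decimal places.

0.886

R0 = Σ lx·mx = 0 + 2.952 + 2.675 + 2.005 + 2.464 + 1.856 = 11.952
Σ x·lx·mx = 33.453; T = 33.453/11.952 = 2.79895…
r ≈ ln(R0)/T = ln(11.952)/2.79895… = 0.88637… → 0.886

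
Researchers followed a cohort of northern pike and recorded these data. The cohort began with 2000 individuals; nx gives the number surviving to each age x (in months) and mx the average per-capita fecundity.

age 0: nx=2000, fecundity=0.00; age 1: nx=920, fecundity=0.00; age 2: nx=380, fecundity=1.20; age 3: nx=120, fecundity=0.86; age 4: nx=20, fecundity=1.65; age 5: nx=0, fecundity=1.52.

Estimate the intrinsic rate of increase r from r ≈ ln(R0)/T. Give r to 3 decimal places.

-0.532

lx = nx/n0 = nx/2000: 1, 0.46, 0.19, 0.06, 0.01, 0
R0 = Σ lx·mx = 0 + 0 + 0.228 + 0.0516 + 0.0165 + 0 = 0.2961
Σ x·lx·mx = 0.6768; T = 0.6768/0.2961 = 2.28571…
r ≈ ln(R0)/T = ln(0.2961)/2.28571… = -0.53246… → -0.532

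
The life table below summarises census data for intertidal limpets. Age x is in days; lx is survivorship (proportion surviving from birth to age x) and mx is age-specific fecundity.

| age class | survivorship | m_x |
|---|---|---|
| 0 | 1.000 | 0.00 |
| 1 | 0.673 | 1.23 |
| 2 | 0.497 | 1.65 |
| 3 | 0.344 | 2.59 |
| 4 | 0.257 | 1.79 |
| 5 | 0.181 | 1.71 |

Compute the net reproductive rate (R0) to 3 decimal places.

3.308

lx·mx by age: 0, 0.82779, 0.82005, 0.89096, 0.46003, 0.30951
R0 = Σ lx·mx = 3.30834 → 3.308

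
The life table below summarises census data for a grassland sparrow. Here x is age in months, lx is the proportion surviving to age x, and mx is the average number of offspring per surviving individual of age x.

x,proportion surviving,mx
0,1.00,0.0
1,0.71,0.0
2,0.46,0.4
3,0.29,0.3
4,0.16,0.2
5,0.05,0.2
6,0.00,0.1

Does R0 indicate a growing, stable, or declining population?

declining

R0 = Σ lx·mx = 0 + 0 + 0.184 + 0.087 + 0.032 + 0.01 + 0 = 0.313
R0 < 1, so the population is declining.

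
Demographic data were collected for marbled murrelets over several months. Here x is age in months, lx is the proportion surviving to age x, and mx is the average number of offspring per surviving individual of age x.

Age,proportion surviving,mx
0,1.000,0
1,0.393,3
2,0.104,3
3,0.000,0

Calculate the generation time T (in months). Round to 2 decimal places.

lx·mx: 0, 1.179, 0.312, 0 → R0 = 1.491
x·lx·mx: 0, 1.179, 0.624, 0 → Σ = 1.803
T = 1.803 / 1.491 = 1.209256… → 1.21

1.21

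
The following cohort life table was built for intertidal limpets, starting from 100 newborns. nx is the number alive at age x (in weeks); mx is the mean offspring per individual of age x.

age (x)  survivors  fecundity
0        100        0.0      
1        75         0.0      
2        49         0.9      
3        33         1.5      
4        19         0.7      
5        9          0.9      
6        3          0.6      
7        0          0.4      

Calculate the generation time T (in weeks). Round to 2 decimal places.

2.92

lx = nx/n0 = nx/100: 1, 0.75, 0.49, 0.33, 0.19, 0.09, 0.03, 0
lx·mx: 0, 0, 0.441, 0.495, 0.133, 0.081, 0.018, 0 → R0 = 1.168
x·lx·mx: 0, 0, 0.882, 1.485, 0.532, 0.405, 0.108, 0 → Σ = 3.412
T = 3.412 / 1.168 = 2.921233… → 2.92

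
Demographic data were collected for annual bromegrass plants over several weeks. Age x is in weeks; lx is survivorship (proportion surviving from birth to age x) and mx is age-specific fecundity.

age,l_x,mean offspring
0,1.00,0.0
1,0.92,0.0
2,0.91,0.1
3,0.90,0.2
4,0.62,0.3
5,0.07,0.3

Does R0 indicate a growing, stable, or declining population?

declining

R0 = Σ lx·mx = 0 + 0 + 0.091 + 0.18 + 0.186 + 0.021 = 0.478
R0 < 1, so the population is declining.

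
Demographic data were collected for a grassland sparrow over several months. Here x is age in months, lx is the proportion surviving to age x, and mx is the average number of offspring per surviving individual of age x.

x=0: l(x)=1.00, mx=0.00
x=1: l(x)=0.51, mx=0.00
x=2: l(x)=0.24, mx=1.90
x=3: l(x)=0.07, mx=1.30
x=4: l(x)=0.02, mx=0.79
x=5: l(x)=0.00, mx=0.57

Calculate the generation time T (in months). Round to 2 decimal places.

lx·mx: 0, 0, 0.456, 0.091, 0.0158, 0 → R0 = 0.5628
x·lx·mx: 0, 0, 0.912, 0.273, 0.0632, 0 → Σ = 1.2482
T = 1.2482 / 0.5628 = 2.217839… → 2.22

2.22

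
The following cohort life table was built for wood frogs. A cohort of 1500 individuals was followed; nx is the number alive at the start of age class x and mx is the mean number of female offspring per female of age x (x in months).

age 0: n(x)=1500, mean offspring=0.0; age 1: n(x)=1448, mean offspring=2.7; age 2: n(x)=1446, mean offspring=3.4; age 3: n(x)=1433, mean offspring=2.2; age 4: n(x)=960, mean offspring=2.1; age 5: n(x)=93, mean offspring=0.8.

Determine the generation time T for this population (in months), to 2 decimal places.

lx = nx/n0 = nx/1500: 1, 0.96533…, 0.964, 0.95533…, 0.64, 0.062
lx·mx: 0, 2.6064…, 3.2776, 2.101733…, 1.344, 0.0496 → R0 = 9.379333…
x·lx·mx: 0, 2.6064…, 6.5552, 6.3052…, 5.376, 0.248 → Σ = 21.0908…
T = 21.0908… / 9.379333… = 2.248646… → 2.25

2.25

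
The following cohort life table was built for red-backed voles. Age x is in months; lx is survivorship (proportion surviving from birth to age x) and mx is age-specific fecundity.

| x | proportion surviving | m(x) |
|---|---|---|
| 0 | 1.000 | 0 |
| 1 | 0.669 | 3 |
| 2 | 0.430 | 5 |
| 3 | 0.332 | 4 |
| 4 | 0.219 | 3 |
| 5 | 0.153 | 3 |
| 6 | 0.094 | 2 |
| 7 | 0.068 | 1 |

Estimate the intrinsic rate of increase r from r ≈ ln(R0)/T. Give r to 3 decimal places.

R0 = Σ lx·mx = 0 + 2.007 + 2.15 + 1.328 + 0.657 + 0.459 + 0.188 + 0.068 = 6.857
Σ x·lx·mx = 16.818; T = 16.818/6.857 = 2.45268…
r ≈ ln(R0)/T = ln(6.857)/2.45268… = 0.78497… → 0.785

0.785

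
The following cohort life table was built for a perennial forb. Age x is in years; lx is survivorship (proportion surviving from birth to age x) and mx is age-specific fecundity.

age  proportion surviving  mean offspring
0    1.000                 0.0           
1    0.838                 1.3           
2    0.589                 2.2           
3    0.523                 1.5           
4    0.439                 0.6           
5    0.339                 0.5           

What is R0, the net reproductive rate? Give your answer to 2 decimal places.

lx·mx by age: 0, 1.0894, 1.2958, 0.7845, 0.2634, 0.1695
R0 = Σ lx·mx = 3.6026 → 3.60

3.60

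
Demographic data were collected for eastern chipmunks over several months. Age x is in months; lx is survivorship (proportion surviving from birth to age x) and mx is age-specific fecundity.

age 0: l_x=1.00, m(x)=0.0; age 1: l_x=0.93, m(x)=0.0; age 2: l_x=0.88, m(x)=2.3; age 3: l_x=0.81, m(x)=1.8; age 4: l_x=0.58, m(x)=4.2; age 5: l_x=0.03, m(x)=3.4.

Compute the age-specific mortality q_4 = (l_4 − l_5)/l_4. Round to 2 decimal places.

0.95

q_4 = (l_4 − l_5) / l_4 = (0.58 − 0.03) / 0.58
     = 0.55 / 0.58 = 0.948276… → 0.95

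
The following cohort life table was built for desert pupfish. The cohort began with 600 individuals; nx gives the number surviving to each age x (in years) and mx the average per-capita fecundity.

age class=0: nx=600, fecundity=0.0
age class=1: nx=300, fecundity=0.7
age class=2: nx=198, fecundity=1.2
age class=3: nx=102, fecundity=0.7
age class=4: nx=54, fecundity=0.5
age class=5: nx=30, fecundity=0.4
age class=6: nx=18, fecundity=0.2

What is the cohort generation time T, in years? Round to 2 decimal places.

lx = nx/n0 = nx/600: 1, 0.5, 0.33, 0.17, 0.09, 0.05, 0.03
lx·mx: 0, 0.35, 0.396, 0.119, 0.045, 0.02, 0.006 → R0 = 0.936
x·lx·mx: 0, 0.35, 0.792, 0.357, 0.18, 0.1, 0.036 → Σ = 1.815
T = 1.815 / 0.936 = 1.939103… → 1.94

1.94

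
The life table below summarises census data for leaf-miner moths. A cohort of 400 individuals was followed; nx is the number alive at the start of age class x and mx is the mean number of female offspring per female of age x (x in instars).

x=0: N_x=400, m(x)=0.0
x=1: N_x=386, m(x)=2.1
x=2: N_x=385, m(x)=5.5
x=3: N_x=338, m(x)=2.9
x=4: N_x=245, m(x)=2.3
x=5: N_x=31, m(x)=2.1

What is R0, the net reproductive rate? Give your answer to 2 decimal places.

11.34

lx = nx/n0 = nx/400: 1, 0.965, 0.9625, 0.845, 0.6125, 0.0775
lx·mx by age: 0, 2.0265, 5.29375, 2.4505, 1.40875, 0.16275
R0 = Σ lx·mx = 11.34225 → 11.34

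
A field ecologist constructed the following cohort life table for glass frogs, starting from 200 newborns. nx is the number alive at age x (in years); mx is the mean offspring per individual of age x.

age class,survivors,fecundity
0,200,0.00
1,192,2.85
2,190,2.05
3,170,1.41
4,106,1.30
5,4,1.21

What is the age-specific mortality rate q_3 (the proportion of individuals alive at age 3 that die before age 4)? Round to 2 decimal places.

lx = nx/n0 = nx/200: 1, 0.96, 0.95, 0.85, 0.53, 0.02
q_3 = (l_3 − l_4) / l_3 = (0.85 − 0.53) / 0.85
     = 0.32 / 0.85 = 0.376471… → 0.38

0.38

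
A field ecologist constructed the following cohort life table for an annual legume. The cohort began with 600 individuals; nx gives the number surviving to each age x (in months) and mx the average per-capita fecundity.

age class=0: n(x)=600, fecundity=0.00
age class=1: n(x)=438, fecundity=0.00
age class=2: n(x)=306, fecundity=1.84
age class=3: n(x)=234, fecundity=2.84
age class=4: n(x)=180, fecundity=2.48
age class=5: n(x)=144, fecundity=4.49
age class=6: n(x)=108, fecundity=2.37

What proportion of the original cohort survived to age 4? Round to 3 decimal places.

0.300

l_4 = n_4/n_0 = 180/600 = 0.3 → 0.300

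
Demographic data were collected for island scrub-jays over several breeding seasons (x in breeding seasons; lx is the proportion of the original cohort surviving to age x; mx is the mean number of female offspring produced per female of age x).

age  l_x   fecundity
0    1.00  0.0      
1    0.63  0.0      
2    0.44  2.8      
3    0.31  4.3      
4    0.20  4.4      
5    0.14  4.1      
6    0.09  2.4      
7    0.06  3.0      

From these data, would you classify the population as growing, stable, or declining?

R0 = Σ lx·mx = 0 + 0 + 1.232 + 1.333 + 0.88 + 0.574 + 0.216 + 0.18 = 4.415
R0 > 1, so the population is growing.

growing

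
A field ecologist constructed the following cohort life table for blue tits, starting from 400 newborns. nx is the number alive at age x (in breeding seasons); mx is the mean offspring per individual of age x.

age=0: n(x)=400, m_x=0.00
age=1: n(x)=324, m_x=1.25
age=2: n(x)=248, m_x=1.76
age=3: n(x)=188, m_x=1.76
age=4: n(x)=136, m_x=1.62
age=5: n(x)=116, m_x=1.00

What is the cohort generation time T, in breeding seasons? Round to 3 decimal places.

2.474

lx = nx/n0 = nx/400: 1, 0.81, 0.62, 0.47, 0.34, 0.29
lx·mx: 0, 1.0125, 1.0912, 0.8272, 0.5508, 0.29 → R0 = 3.7717
x·lx·mx: 0, 1.0125, 2.1824, 2.4816, 2.2032, 1.45 → Σ = 9.3297
T = 9.3297 / 3.7717 = 2.473606… → 2.474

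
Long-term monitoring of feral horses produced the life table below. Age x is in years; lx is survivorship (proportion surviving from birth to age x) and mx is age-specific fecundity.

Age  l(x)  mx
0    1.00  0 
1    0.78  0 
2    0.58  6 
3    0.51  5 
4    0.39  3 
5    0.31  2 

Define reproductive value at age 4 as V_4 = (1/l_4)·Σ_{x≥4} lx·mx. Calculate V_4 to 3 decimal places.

4.590

lx·mx for x ≥ 4: 1.17, 0.62 → sum = 1.79
V_4 = 1.79 / l_4 = 1.79 / 0.39 = 4.589744… → 4.590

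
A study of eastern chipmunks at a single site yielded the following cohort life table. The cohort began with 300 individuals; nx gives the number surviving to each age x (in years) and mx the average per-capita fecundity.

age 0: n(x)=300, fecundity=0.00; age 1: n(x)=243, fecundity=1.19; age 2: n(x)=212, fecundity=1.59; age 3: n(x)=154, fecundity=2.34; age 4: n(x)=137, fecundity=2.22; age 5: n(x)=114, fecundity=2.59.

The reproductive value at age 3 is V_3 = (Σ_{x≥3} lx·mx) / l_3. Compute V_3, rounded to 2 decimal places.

lx = nx/n0 = nx/300: 1, 0.81, 0.70667…, 0.51333…, 0.45667…, 0.38
lx·mx for x ≥ 3: 1.2012…, 1.0138…, 0.9842 → sum = 3.1992…
V_3 = 3.1992… / l_3 = 3.1992… / 0.513333… = 6.232208… → 6.23

6.23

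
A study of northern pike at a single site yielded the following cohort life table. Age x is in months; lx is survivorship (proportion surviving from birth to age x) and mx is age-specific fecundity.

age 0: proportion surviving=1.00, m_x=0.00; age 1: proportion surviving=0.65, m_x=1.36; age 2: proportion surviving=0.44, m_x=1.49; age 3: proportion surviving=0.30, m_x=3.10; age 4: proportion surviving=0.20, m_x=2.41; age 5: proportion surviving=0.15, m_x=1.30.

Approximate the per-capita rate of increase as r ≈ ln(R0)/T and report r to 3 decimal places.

R0 = Σ lx·mx = 0 + 0.884 + 0.6556 + 0.93 + 0.482 + 0.195 = 3.1466
Σ x·lx·mx = 7.8882; T = 7.8882/3.1466 = 2.5069…
r ≈ ln(R0)/T = ln(3.1466)/2.5069… = 0.45727… → 0.457

0.457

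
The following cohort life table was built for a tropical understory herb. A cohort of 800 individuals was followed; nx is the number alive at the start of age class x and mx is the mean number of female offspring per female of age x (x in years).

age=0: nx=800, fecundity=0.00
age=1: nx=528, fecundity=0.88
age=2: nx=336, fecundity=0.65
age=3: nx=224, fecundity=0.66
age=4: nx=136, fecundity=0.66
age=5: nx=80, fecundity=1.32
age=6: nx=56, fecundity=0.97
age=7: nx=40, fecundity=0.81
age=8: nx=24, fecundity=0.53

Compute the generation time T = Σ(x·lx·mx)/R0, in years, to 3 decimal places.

lx = nx/n0 = nx/800: 1, 0.66, 0.42, 0.28, 0.17, 0.1, 0.07, 0.05, 0.03
lx·mx: 0, 0.5808, 0.273, 0.1848, 0.1122, 0.132, 0.0679, 0.0405, 0.0159 → R0 = 1.4071
x·lx·mx: 0, 0.5808, 0.546, 0.5544, 0.4488, 0.66, 0.4074, 0.2835, 0.1272 → Σ = 3.6081
T = 3.6081 / 1.4071 = 2.56421… → 2.564

2.564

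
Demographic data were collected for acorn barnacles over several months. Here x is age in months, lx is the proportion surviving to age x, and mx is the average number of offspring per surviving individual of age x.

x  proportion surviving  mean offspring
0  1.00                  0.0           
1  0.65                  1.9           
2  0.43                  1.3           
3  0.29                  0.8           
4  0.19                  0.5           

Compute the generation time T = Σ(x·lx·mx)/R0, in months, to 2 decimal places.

1.62

lx·mx: 0, 1.235, 0.559, 0.232, 0.095 → R0 = 2.121
x·lx·mx: 0, 1.235, 1.118, 0.696, 0.38 → Σ = 3.429
T = 3.429 / 2.121 = 1.61669… → 1.62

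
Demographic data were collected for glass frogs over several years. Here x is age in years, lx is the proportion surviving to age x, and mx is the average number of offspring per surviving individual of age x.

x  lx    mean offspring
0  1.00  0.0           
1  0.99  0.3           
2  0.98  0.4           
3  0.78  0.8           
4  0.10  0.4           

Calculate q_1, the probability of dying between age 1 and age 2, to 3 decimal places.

0.010

q_1 = (l_1 − l_2) / l_1 = (0.99 − 0.98) / 0.99
     = 0.01 / 0.99 = 0.010101… → 0.010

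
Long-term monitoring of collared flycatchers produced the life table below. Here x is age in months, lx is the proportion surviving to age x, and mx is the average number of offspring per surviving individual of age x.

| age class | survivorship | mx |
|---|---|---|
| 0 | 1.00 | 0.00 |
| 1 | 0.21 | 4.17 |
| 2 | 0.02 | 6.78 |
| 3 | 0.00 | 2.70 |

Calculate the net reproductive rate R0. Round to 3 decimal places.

lx·mx by age: 0, 0.8757, 0.1356, 0
R0 = Σ lx·mx = 1.0113 → 1.011

1.011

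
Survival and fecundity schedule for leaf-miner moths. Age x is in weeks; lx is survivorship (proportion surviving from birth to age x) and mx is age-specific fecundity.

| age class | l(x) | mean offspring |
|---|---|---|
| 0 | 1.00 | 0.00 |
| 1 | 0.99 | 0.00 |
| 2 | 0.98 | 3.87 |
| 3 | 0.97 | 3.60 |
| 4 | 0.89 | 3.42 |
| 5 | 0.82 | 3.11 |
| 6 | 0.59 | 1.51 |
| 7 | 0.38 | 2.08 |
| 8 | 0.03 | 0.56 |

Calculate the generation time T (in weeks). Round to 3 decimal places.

lx·mx: 0, 0, 3.7926, 3.492, 3.0438, 2.5502, 0.8909, 0.7904, 0.0168 → R0 = 14.5767
x·lx·mx: 0, 0, 7.5852, 10.476, 12.1752, 12.751, 5.3454, 5.5328, 0.1344 → Σ = 54
T = 54 / 14.5767 = 3.704542… → 3.705

3.705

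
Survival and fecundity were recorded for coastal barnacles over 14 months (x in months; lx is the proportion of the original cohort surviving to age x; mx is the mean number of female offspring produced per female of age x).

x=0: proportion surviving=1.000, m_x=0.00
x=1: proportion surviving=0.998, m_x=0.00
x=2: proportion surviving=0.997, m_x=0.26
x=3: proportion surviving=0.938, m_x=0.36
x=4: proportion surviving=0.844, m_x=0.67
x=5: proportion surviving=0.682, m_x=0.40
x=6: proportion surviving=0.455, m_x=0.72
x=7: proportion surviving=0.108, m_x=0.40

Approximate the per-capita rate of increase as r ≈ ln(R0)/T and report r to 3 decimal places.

R0 = Σ lx·mx = 0 + 0 + 0.25922 + 0.33768 + 0.56548 + 0.2728 + 0.3276 + 0.0432 = 1.80598
Σ x·lx·mx = 7.4254; T = 7.4254/1.80598 = 4.11156…
r ≈ ln(R0)/T = ln(1.80598)/4.11156… = 0.14377… → 0.144

0.144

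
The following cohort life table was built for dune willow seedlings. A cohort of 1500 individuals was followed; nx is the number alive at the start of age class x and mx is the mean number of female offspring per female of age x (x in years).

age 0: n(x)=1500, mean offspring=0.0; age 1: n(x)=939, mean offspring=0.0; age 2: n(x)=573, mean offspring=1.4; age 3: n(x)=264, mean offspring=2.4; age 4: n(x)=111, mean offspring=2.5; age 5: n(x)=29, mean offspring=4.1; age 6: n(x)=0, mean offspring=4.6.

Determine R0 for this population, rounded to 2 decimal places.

lx = nx/n0 = nx/1500: 1, 0.626, 0.382, 0.176, 0.074, 0.01933…, 0
lx·mx by age: 0, 0, 0.5348, 0.4224, 0.185, 0.079267…, 0
R0 = Σ lx·mx = 1.221467… → 1.22

1.22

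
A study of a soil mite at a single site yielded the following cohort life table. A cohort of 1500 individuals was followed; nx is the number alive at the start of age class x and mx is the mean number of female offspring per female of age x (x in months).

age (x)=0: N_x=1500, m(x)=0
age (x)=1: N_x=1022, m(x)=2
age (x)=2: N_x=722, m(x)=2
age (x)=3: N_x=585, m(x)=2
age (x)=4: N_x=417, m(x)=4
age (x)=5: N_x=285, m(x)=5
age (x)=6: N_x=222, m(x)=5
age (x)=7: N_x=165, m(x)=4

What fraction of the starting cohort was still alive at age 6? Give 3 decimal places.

0.148

l_6 = n_6/n_0 = 222/1500 = 0.148 → 0.148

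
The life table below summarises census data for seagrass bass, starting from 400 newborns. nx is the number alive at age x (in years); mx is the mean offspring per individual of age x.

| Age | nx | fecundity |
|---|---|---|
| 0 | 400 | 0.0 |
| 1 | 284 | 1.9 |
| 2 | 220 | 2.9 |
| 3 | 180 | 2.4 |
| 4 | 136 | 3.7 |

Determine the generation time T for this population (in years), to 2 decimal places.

2.43

lx = nx/n0 = nx/400: 1, 0.71, 0.55, 0.45, 0.34
lx·mx: 0, 1.349, 1.595, 1.08, 1.258 → R0 = 5.282
x·lx·mx: 0, 1.349, 3.19, 3.24, 5.032 → Σ = 12.811
T = 12.811 / 5.282 = 2.425407… → 2.43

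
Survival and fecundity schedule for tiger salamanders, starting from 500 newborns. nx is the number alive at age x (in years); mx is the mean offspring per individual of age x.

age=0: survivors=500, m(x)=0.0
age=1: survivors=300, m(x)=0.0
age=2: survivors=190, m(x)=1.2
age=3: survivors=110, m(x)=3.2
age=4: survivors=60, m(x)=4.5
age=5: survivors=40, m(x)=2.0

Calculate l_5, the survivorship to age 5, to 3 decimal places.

l_5 = n_5/n_0 = 40/500 = 0.08 → 0.080

0.080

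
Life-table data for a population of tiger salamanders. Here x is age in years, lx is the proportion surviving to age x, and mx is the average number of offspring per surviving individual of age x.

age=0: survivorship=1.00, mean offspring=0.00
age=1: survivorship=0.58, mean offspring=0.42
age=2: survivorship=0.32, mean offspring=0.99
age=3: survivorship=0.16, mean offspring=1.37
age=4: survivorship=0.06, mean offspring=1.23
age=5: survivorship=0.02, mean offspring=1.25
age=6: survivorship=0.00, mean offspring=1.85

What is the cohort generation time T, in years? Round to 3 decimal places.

lx·mx: 0, 0.2436, 0.3168, 0.2192, 0.0738, 0.025, 0 → R0 = 0.8784
x·lx·mx: 0, 0.2436, 0.6336, 0.6576, 0.2952, 0.125, 0 → Σ = 1.955
T = 1.955 / 0.8784 = 2.225638… → 2.226

2.226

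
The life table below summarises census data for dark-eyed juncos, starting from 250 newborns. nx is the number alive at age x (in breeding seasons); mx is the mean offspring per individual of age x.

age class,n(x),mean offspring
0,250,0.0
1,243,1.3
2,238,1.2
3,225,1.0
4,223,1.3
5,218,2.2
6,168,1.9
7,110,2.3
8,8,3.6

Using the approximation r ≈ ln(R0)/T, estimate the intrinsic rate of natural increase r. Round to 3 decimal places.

lx = nx/n0 = nx/250: 1, 0.972, 0.952, 0.9, 0.892, 0.872, 0.672, 0.44, 0.032
R0 = Σ lx·mx = 0 + 1.2636 + 1.1424 + 0.9 + 1.1596 + 1.9184 + 1.2768 + 1.012 + 0.1152 = 8.788
Σ x·lx·mx = 36.1452; T = 36.1452/8.788 = 4.11302…
r ≈ ln(R0)/T = ln(8.788)/4.11302… = 0.52842… → 0.528

0.528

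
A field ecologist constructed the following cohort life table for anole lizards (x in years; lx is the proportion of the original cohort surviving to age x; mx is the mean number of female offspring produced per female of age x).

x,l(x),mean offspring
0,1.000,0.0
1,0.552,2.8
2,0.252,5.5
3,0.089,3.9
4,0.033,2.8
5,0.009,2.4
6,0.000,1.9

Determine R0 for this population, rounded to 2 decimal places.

lx·mx by age: 0, 1.5456, 1.386, 0.3471, 0.0924, 0.0216, 0
R0 = Σ lx·mx = 3.3927 → 3.39

3.39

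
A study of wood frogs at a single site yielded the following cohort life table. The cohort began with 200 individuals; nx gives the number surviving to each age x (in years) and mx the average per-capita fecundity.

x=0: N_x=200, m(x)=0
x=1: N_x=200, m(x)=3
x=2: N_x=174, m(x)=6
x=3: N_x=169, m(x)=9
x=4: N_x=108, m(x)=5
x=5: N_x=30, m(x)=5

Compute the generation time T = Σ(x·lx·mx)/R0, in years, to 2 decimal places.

lx = nx/n0 = nx/200: 1, 1, 0.87, 0.845, 0.54, 0.15
lx·mx: 0, 3, 5.22, 7.605, 2.7, 0.75 → R0 = 19.275
x·lx·mx: 0, 3, 10.44, 22.815, 10.8, 3.75 → Σ = 50.805
T = 50.805 / 19.275 = 2.635798… → 2.64

2.64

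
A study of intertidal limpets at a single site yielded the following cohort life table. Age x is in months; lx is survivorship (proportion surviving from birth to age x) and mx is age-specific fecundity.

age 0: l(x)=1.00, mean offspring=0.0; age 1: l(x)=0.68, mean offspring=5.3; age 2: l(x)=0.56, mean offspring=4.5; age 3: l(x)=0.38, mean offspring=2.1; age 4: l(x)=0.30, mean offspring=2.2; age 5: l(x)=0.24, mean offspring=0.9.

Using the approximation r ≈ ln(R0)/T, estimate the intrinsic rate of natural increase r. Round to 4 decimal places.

R0 = Σ lx·mx = 0 + 3.604 + 2.52 + 0.798 + 0.66 + 0.216 = 7.798
Σ x·lx·mx = 14.758; T = 14.758/7.798 = 1.89254…
r ≈ ln(R0)/T = ln(7.798)/1.89254… = 1.085246… → 1.0852

1.0852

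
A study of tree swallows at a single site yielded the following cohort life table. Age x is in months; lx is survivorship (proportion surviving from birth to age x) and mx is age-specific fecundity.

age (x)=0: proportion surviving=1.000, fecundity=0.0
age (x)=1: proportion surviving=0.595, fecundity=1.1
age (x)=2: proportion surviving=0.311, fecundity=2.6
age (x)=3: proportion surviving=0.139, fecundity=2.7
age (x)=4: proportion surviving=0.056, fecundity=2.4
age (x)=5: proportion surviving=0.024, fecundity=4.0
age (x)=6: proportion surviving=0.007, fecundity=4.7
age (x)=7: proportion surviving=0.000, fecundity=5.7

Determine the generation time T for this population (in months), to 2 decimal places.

lx·mx: 0, 0.6545, 0.8086, 0.3753, 0.1344, 0.096, 0.0329, 0 → R0 = 2.1017
x·lx·mx: 0, 0.6545, 1.6172, 1.1259, 0.5376, 0.48, 0.1974, 0 → Σ = 4.6126
T = 4.6126 / 2.1017 = 2.1947… → 2.19

2.19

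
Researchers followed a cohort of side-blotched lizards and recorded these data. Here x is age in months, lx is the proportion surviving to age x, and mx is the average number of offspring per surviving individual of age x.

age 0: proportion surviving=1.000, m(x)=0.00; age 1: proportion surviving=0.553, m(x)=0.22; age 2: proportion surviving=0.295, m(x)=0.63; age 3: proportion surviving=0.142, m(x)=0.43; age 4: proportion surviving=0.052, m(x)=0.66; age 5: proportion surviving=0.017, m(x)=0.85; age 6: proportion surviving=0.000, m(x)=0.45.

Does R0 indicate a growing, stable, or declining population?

R0 = Σ lx·mx = 0 + 0.12166 + 0.18585 + 0.06106 + 0.03432 + 0.01445 + 0 = 0.41734
R0 < 1, so the population is declining.

declining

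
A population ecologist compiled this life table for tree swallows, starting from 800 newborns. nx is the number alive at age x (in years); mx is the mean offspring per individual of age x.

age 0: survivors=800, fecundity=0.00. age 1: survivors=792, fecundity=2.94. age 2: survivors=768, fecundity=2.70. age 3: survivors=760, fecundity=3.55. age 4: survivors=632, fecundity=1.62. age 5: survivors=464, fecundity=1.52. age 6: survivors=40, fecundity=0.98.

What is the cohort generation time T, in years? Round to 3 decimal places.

lx = nx/n0 = nx/800: 1, 0.99, 0.96, 0.95, 0.79, 0.58, 0.05
lx·mx: 0, 2.9106, 2.592, 3.3725, 1.2798, 0.8816, 0.049 → R0 = 11.0855
x·lx·mx: 0, 2.9106, 5.184, 10.1175, 5.1192, 4.408, 0.294 → Σ = 28.0333
T = 28.0333 / 11.0855 = 2.528826… → 2.529

2.529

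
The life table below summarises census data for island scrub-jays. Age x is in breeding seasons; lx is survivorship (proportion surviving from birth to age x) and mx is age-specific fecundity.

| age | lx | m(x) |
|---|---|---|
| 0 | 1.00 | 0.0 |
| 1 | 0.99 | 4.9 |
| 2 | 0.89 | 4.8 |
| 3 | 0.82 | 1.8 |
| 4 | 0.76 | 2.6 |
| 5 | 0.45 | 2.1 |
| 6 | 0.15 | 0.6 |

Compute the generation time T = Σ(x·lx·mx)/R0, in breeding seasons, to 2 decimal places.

2.28

lx·mx: 0, 4.851, 4.272, 1.476, 1.976, 0.945, 0.09 → R0 = 13.61
x·lx·mx: 0, 4.851, 8.544, 4.428, 7.904, 4.725, 0.54 → Σ = 30.992
T = 30.992 / 13.61 = 2.277149… → 2.28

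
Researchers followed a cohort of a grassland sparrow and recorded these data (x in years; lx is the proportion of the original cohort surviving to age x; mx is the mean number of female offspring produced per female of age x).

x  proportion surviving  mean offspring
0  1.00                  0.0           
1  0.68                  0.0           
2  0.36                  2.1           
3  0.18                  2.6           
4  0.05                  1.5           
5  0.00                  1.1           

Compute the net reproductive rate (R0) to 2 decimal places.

lx·mx by age: 0, 0, 0.756, 0.468, 0.075, 0
R0 = Σ lx·mx = 1.299 → 1.30

1.30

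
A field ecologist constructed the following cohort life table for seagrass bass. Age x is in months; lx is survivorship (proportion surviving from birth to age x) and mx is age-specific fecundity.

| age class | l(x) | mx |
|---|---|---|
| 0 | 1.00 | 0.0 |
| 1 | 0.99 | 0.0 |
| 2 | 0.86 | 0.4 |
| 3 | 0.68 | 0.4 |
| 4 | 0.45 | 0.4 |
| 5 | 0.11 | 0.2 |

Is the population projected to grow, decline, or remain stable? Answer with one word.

R0 = Σ lx·mx = 0 + 0 + 0.344 + 0.272 + 0.18 + 0.022 = 0.818
R0 < 1, so the population is declining.

declining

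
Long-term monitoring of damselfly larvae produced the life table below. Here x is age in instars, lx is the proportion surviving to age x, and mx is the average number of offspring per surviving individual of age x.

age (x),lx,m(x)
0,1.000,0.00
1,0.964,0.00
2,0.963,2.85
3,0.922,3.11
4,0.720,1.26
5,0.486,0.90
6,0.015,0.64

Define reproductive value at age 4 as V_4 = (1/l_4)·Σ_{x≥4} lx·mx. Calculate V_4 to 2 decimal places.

1.88

lx·mx for x ≥ 4: 0.9072, 0.4374, 0.0096 → sum = 1.3542
V_4 = 1.3542 / l_4 = 1.3542 / 0.72 = 1.880833… → 1.88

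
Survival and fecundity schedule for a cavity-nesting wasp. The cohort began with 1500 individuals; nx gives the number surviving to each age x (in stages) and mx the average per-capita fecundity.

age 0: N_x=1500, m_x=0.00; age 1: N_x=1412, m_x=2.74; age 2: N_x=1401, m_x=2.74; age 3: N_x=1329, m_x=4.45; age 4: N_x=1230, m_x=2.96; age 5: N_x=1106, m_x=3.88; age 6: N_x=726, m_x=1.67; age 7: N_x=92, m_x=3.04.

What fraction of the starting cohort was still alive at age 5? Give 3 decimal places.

l_5 = n_5/n_0 = 1106/1500 = 0.737333… → 0.737

0.737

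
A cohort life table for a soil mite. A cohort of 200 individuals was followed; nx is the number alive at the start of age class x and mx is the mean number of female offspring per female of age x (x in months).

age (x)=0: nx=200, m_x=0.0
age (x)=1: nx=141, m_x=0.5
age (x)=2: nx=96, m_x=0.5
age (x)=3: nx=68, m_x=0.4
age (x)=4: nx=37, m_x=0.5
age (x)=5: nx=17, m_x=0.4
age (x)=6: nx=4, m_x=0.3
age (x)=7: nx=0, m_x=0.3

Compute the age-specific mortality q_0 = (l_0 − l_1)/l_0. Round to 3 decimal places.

lx = nx/n0 = nx/200: 1, 0.705, 0.48, 0.34, 0.185, 0.085, 0.02, 0
q_0 = (l_0 − l_1) / l_0 = (1 − 0.705) / 1
     = 0.295 / 1 = 0.295 → 0.295

0.295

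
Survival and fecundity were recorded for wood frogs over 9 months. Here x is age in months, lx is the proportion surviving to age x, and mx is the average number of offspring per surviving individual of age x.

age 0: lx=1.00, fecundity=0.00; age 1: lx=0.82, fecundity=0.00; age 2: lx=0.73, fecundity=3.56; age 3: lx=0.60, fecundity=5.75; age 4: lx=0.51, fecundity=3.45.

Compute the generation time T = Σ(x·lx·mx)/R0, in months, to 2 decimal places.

2.89

lx·mx: 0, 0, 2.5988, 3.45, 1.7595 → R0 = 7.8083
x·lx·mx: 0, 0, 5.1976, 10.35, 7.038 → Σ = 22.5856
T = 22.5856 / 7.8083 = 2.892512… → 2.89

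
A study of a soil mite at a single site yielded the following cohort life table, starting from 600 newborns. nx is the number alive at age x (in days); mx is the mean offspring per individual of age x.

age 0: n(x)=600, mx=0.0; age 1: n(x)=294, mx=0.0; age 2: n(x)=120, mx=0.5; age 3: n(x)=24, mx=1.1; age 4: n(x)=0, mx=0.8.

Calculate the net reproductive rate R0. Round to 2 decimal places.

0.14

lx = nx/n0 = nx/600: 1, 0.49, 0.2, 0.04, 0
lx·mx by age: 0, 0, 0.1, 0.044, 0
R0 = Σ lx·mx = 0.144 → 0.14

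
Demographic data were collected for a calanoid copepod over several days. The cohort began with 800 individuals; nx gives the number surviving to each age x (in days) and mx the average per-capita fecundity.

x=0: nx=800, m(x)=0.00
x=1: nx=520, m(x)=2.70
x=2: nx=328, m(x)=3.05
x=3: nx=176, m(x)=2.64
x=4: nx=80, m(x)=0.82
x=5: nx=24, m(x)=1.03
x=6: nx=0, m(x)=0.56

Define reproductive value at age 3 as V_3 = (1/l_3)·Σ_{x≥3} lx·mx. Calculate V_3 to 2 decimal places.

lx = nx/n0 = nx/800: 1, 0.65, 0.41, 0.22, 0.1, 0.03, 0
lx·mx for x ≥ 3: 0.5808, 0.082, 0.0309, 0 → sum = 0.6937
V_3 = 0.6937 / l_3 = 0.6937 / 0.22 = 3.153182… → 3.15

3.15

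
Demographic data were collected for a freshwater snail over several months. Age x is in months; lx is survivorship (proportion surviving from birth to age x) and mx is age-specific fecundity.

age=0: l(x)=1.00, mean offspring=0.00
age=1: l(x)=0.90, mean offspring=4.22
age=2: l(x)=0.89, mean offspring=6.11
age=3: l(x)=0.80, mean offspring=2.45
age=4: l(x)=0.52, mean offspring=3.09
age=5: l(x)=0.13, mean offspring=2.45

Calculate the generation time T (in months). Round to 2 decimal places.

2.18

lx·mx: 0, 3.798, 5.4379, 1.96, 1.6068, 0.3185 → R0 = 13.1212
x·lx·mx: 0, 3.798, 10.8758, 5.88, 6.4272, 1.5925 → Σ = 28.5735
T = 28.5735 / 13.1212 = 2.177659… → 2.18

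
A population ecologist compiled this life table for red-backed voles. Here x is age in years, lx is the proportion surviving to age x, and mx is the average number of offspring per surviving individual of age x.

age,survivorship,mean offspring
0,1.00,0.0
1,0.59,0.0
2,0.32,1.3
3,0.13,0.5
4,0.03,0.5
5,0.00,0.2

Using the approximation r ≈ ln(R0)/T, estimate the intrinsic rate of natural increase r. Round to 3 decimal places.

-0.320

R0 = Σ lx·mx = 0 + 0 + 0.416 + 0.065 + 0.015 + 0 = 0.496
Σ x·lx·mx = 1.087; T = 1.087/0.496 = 2.19153…
r ≈ ln(R0)/T = ln(0.496)/2.19153… = -0.31995… → -0.320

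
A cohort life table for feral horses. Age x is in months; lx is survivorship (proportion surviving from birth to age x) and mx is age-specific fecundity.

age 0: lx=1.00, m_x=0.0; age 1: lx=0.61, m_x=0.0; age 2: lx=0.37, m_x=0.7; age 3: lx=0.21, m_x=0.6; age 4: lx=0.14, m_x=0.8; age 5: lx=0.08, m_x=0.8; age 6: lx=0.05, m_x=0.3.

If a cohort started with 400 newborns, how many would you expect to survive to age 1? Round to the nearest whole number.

Expected survivors = N0 · l_1 = 400 × 0.61 = 244 → 244

244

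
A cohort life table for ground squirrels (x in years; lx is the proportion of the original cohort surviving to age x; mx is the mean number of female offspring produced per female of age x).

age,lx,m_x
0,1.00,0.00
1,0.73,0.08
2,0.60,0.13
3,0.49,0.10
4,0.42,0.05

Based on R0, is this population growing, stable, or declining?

declining

R0 = Σ lx·mx = 0 + 0.0584 + 0.078 + 0.049 + 0.021 = 0.2064
R0 < 1, so the population is declining.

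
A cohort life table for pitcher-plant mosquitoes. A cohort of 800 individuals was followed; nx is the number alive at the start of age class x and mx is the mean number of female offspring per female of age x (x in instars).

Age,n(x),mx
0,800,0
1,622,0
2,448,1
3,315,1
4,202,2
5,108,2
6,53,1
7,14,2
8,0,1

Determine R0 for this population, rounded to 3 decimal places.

lx = nx/n0 = nx/800: 1, 0.7775, 0.56, 0.39375, 0.2525, 0.135, 0.06625, 0.0175, 0
lx·mx by age: 0, 0, 0.56, 0.39375, 0.505, 0.27, 0.06625, 0.035, 0
R0 = Σ lx·mx = 1.83 → 1.830

1.830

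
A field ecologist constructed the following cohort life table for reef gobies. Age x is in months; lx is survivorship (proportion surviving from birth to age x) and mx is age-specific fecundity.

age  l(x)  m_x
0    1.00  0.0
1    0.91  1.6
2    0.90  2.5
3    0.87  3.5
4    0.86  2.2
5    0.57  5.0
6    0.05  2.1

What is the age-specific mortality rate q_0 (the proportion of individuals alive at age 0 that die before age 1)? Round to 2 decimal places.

q_0 = (l_0 − l_1) / l_0 = (1 − 0.91) / 1
     = 0.09 / 1 = 0.09 → 0.09

0.09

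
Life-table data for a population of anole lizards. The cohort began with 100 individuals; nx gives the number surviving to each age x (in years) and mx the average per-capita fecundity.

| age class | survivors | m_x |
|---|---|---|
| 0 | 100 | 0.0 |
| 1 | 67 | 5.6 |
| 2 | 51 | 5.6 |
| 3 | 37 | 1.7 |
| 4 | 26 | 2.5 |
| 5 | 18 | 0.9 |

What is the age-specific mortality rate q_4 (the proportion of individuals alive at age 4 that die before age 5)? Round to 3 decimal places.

lx = nx/n0 = nx/100: 1, 0.67, 0.51, 0.37, 0.26, 0.18
q_4 = (l_4 − l_5) / l_4 = (0.26 − 0.18) / 0.26
     = 0.08 / 0.26 = 0.307692… → 0.308

0.308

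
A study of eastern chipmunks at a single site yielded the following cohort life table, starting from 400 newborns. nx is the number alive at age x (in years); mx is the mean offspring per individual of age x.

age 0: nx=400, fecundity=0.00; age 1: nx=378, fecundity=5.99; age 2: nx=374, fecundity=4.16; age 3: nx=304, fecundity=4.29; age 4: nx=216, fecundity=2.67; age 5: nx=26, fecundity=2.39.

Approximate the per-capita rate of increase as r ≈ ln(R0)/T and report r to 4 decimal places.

lx = nx/n0 = nx/400: 1, 0.945, 0.935, 0.76, 0.54, 0.065
R0 = Σ lx·mx = 0 + 5.66055 + 3.8896 + 3.2604 + 1.4418 + 0.15535 = 14.4077
Σ x·lx·mx = 29.7649; T = 29.7649/14.4077 = 2.0659…
r ≈ ln(R0)/T = ln(14.4077)/2.0659… = 1.291331… → 1.2913

1.2913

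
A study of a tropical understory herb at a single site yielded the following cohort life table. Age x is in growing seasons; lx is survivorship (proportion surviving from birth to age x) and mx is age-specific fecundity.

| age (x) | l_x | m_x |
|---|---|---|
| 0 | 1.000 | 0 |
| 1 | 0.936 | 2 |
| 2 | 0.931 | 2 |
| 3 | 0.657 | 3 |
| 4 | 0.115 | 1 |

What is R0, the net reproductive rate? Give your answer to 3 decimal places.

lx·mx by age: 0, 1.872, 1.862, 1.971, 0.115
R0 = Σ lx·mx = 5.82 → 5.820

5.820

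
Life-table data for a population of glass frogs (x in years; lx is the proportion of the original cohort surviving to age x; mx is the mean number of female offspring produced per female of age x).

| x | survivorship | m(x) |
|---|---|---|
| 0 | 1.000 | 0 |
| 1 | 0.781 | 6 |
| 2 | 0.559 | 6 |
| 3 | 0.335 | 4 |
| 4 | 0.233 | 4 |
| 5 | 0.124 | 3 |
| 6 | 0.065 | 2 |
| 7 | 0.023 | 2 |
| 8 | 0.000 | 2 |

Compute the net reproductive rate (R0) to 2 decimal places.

10.86

lx·mx by age: 0, 4.686, 3.354, 1.34, 0.932, 0.372, 0.13, 0.046, 0
R0 = Σ lx·mx = 10.86 → 10.86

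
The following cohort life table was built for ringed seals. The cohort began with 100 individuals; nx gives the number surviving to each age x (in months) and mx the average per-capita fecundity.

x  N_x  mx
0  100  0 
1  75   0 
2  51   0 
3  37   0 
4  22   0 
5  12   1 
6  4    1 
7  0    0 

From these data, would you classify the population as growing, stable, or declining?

lx = nx/n0 = nx/100: 1, 0.75, 0.51, 0.37, 0.22, 0.12, 0.04, 0
R0 = Σ lx·mx = 0 + 0 + 0 + 0 + 0 + 0.12 + 0.04 + 0 = 0.16
R0 < 1, so the population is declining.

declining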